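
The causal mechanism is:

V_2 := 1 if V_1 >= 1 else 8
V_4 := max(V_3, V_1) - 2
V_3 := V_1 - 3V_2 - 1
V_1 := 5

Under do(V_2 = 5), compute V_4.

Under do(V_2=5), the mechanism V_2 := 1 if V_1 >= 1 else 8 is discarded; V_2 is fixed at 5.
V_3 = V_1 - 3V_2 - 1  [with V_1=5, V_2=5]  = -11
V_4 = max(V_3, V_1) - 2  [with V_3=-11, V_1=5]  = 3

3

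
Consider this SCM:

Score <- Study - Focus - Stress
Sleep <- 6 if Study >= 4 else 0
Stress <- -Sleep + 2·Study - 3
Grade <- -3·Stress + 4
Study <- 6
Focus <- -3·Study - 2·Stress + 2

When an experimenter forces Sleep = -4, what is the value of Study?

6

Under do(Sleep=-4), the mechanism Sleep <- 6 if Study >= 4 else 0 is discarded; Sleep is fixed at -4.
Study is not downstream of the intervention, so its value is determined by the original equations.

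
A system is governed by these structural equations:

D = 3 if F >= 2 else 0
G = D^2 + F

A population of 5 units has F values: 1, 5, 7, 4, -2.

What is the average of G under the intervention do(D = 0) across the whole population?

3

Every unit gets D=0 under the intervention. G values become 1, 5, 7, 4, -2; E[G|do(D=0)] = 3.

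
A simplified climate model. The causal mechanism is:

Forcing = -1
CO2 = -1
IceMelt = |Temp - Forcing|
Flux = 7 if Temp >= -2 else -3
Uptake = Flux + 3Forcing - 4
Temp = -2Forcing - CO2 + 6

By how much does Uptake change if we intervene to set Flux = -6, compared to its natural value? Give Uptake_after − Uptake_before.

-13

The intervention breaks the incoming arrows to Flux: Flux = 7 if Temp >= -2 else -3 no longer applies, and Flux = -6.
Uptake = Flux + 3Forcing - 4  [with Flux=-6, Forcing=-1]  = -13
Without intervention: Temp = -2Forcing - CO2 + 6  [with Forcing=-1, CO2=-1]  = 9; Flux = 7 if Temp >= -2 else -3  [with Temp=9]  = 7; Uptake = Flux + 3Forcing - 4  [with Flux=7, Forcing=-1]  = 0.
Change = -13 − 0 = -13.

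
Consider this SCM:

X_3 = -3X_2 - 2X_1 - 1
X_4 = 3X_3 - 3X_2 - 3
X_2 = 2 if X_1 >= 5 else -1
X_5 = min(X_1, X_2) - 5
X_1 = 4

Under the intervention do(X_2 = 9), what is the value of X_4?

-138

Under do(X_2=9), the mechanism X_2 = 2 if X_1 >= 5 else -1 is discarded; X_2 is fixed at 9.
X_3 = -3X_2 - 2X_1 - 1  [with X_2=9, X_1=4]  = -36
X_4 = 3X_3 - 3X_2 - 3  [with X_3=-36, X_2=9]  = -138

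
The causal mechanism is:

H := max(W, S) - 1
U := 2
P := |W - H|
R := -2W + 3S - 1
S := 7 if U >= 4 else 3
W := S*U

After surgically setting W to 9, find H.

8

do(W=9) replaces the equation W := S*U with the constant W = 9.
S = 7 if U >= 4 else 3  [with U=2]  = 3
H = max(W, S) - 1  [with W=9, S=3]  = 8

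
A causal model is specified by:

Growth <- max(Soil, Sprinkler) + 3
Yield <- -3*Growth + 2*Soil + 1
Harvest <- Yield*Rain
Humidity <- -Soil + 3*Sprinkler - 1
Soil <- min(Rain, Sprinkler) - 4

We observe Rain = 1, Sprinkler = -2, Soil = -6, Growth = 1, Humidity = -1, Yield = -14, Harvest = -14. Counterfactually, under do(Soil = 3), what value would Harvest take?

The intervention breaks the incoming arrows to Soil: Soil <- min(Rain, Sprinkler) - 4 no longer applies, and Soil = 3.
Growth = max(Soil, Sprinkler) + 3  [with Soil=3, Sprinkler=-2]  = 6
Yield = -3*Growth + 2*Soil + 1  [with Growth=6, Soil=3]  = -11
Harvest = Yield*Rain  [with Yield=-11, Rain=1]  = -11

-11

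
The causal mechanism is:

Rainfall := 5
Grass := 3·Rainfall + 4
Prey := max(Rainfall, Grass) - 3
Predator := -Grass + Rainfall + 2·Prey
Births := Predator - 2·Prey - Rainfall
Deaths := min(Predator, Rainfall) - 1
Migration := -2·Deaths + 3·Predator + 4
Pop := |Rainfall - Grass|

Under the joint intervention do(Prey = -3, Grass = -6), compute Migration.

11

The joint intervention fixes Prey = -3, Grass = -6, removing each variable's own equation.
Predator = -Grass + Rainfall + 2·Prey  [with Grass=-6, Rainfall=5, Prey=-3]  = 5
Deaths = min(Predator, Rainfall) - 1  [with Predator=5, Rainfall=5]  = 4
Migration = -2·Deaths + 3·Predator + 4  [with Deaths=4, Predator=5]  = 11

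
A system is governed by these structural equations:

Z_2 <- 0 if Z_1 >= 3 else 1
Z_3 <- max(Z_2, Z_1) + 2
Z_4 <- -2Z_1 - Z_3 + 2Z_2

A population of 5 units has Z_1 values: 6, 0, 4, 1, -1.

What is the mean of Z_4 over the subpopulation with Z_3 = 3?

-1

E[Z_4|Z_3=3] averages over only the 3 units with Z_3=3 (Z_1 = 0, 1, -1): Z_4 = -1, -3, 1, mean -1.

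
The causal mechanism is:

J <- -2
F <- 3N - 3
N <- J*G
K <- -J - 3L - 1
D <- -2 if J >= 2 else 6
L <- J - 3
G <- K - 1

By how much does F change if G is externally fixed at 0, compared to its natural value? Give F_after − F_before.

90

The intervention breaks the incoming arrows to G: G <- K - 1 no longer applies, and G = 0.
N = J*G  [with J=-2, G=0]  = 0
F = 3N - 3  [with N=0]  = -3
Without intervention: L = J - 3  [with J=-2]  = -5; K = -J - 3L - 1  [with J=-2, L=-5]  = 16; G = K - 1  [with K=16]  = 15; N = J*G  [with J=-2, G=15]  = -30; F = 3N - 3  [with N=-30]  = -93.
Change = -3 − (-93) = 90.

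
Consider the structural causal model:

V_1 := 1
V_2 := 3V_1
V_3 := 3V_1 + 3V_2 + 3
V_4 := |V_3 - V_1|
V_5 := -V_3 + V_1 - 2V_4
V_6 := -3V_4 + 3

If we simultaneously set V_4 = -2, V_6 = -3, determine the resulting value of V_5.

Setting V_4 = -2, V_6 = -3 by intervention discards those variables' equations.
V_2 = 3V_1  [with V_1=1]  = 3
V_3 = 3V_1 + 3V_2 + 3  [with V_1=1, V_2=3]  = 15
V_5 = -V_3 + V_1 - 2V_4  [with V_3=15, V_1=1, V_4=-2]  = -10

-10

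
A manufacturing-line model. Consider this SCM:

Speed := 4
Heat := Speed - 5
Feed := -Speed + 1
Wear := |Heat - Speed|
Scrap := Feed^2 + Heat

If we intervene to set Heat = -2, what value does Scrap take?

7

do(Heat=-2) replaces the equation Heat := Speed - 5 with the constant Heat = -2.
Feed = -Speed + 1  [with Speed=4]  = -3
Scrap = Feed^2 + Heat  [with Feed=-3, Heat=-2]  = 7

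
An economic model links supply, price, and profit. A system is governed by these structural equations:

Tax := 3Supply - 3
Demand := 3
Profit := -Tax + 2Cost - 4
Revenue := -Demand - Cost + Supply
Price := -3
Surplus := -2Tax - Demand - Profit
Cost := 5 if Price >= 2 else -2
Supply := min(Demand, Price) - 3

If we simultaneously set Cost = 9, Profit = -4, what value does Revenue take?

Setting Cost = 9, Profit = -4 by intervention discards those variables' equations.
Supply = min(Demand, Price) - 3  [with Demand=3, Price=-3]  = -6
Revenue = -Demand - Cost + Supply  [with Demand=3, Cost=9, Supply=-6]  = -18

-18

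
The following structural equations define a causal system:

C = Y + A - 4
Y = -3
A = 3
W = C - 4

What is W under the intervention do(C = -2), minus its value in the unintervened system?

The intervention breaks the incoming arrows to C: C = Y + A - 4 no longer applies, and C = -2.
W = C - 4  [with C=-2]  = -6
Without intervention: C = Y + A - 4  [with Y=-3, A=3]  = -4; W = C - 4  [with C=-4]  = -8.
Change = -6 − (-8) = 2.

2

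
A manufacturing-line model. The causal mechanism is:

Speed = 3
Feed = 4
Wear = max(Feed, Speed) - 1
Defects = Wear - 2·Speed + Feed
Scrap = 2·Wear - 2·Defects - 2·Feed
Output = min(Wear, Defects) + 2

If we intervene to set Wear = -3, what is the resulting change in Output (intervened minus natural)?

The intervention breaks the incoming arrows to Wear: Wear = max(Feed, Speed) - 1 no longer applies, and Wear = -3.
Defects = Wear - 2·Speed + Feed  [with Wear=-3, Speed=3, Feed=4]  = -5
Output = min(Wear, Defects) + 2  [with Wear=-3, Defects=-5]  = -3
Without intervention: Wear = max(Feed, Speed) - 1  [with Feed=4, Speed=3]  = 3; Defects = Wear - 2·Speed + Feed  [with Wear=3, Speed=3, Feed=4]  = 1; Output = min(Wear, Defects) + 2  [with Wear=3, Defects=1]  = 3.
Change = -3 − 3 = -6.

-6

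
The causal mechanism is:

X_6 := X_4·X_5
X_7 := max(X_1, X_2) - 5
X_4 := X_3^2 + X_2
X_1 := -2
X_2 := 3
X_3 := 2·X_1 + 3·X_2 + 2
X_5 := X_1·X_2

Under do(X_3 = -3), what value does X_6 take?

-72

The intervention breaks the incoming arrows to X_3: X_3 := 2·X_1 + 3·X_2 + 2 no longer applies, and X_3 = -3.
X_4 = X_3^2 + X_2  [with X_3=-3, X_2=3]  = 12
X_5 = X_1·X_2  [with X_1=-2, X_2=3]  = -6
X_6 = X_4·X_5  [with X_4=12, X_5=-6]  = -72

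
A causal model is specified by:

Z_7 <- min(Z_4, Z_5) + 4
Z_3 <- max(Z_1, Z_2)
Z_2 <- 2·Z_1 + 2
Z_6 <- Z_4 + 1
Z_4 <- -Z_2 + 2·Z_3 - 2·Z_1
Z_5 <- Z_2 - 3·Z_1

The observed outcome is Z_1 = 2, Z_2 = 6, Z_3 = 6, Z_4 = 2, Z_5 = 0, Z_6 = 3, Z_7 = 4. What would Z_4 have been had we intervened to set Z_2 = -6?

Under do(Z_2=-6), the mechanism Z_2 <- 2·Z_1 + 2 is discarded; Z_2 is fixed at -6.
Z_3 = max(Z_1, Z_2)  [with Z_1=2, Z_2=-6]  = 2
Z_4 = -Z_2 + 2·Z_3 - 2·Z_1  [with Z_2=-6, Z_3=2, Z_1=2]  = 6

6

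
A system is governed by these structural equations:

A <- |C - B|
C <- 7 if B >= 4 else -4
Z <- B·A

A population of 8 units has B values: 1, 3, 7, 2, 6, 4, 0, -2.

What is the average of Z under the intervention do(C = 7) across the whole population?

The intervention sets C=7 in all 8 units regardless of B. Recomputing Z per unit gives 6, 12, 0, 10, 6, 12, 0, -18; average 3.5.

3.5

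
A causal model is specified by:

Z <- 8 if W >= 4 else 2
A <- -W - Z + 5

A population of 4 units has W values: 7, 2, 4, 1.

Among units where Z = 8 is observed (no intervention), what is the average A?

-8.5

E[A|Z=8] averages over only the 2 units with Z=8 (W = 7, 4): A = -10, -7, mean -8.5.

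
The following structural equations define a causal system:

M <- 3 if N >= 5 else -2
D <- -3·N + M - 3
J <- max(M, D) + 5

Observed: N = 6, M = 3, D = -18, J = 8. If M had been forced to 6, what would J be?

11

Under do(M=6), the mechanism M <- 3 if N >= 5 else -2 is discarded; M is fixed at 6.
D = -3·N + M - 3  [with N=6, M=6]  = -15
J = max(M, D) + 5  [with M=6, D=-15]  = 11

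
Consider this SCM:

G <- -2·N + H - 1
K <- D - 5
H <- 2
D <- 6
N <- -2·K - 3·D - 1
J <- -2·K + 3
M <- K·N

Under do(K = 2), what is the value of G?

47

do(K=2) replaces the equation K <- D - 5 with the constant K = 2.
N = -2·K - 3·D - 1  [with K=2, D=6]  = -23
G = -2·N + H - 1  [with N=-23, H=2]  = 47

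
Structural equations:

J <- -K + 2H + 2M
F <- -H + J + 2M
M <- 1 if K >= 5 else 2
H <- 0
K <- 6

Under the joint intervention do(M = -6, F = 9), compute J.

-18

The joint intervention fixes M = -6, F = 9, removing each variable's own equation.
J = -K + 2H + 2M  [with K=6, H=0, M=-6]  = -18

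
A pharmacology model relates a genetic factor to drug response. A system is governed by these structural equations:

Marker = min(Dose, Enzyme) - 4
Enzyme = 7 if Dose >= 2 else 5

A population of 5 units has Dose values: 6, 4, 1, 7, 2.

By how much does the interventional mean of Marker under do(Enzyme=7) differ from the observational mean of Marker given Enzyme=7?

Every unit gets Enzyme=7 under the intervention. Marker values become 2, 0, -3, 3, -2; E[Marker|do(Enzyme=7)] = 0.
Observing Enzyme=7 restricts to units where Enzyme's equation naturally yields 7: Dose ∈ {6, 4, 7, 2}. In that subpopulation Marker = 2, 0, 3, -2, mean 0.75.
Difference = 0 − 0.75 = -0.75.

-0.75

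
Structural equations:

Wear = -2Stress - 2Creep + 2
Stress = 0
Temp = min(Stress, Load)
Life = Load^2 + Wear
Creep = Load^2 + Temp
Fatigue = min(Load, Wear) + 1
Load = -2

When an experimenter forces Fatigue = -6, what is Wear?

-2

do(Fatigue=-6) replaces the equation Fatigue = min(Load, Wear) + 1 with the constant Fatigue = -6.
Since Wear is not a descendant of the intervened variable, it is unaffected.
Temp = min(Stress, Load)  [with Stress=0, Load=-2]  = -2
Creep = Load^2 + Temp  [with Load=-2, Temp=-2]  = 2
Wear = -2Stress - 2Creep + 2  [with Stress=0, Creep=2]  = -2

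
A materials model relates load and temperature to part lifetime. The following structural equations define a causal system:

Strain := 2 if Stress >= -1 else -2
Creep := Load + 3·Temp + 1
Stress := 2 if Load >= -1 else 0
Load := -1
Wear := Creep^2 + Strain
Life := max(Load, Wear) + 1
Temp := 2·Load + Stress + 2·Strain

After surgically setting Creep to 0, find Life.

Under do(Creep=0), the mechanism Creep := Load + 3·Temp + 1 is discarded; Creep is fixed at 0.
Stress = 2 if Load >= -1 else 0  [with Load=-1]  = 2
Strain = 2 if Stress >= -1 else -2  [with Stress=2]  = 2
Wear = Creep^2 + Strain  [with Creep=0, Strain=2]  = 2
Life = max(Load, Wear) + 1  [with Load=-1, Wear=2]  = 3

3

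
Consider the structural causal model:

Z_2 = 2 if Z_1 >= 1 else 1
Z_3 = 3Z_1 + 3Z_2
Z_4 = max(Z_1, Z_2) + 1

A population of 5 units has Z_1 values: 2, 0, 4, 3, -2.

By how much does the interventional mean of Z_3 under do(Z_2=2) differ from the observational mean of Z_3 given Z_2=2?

Under do(Z_2=2), Z_2's equation is replaced by Z_2=2 for every unit. Per-unit Z_3: 12, 6, 18, 15, 0. Mean = 10.2.
E[Z_3|Z_2=2] averages over only the 3 units with Z_2=2 (Z_1 = 2, 4, 3): Z_3 = 12, 18, 15, mean 15.
Difference = 10.2 − 15 = -4.8.

-4.8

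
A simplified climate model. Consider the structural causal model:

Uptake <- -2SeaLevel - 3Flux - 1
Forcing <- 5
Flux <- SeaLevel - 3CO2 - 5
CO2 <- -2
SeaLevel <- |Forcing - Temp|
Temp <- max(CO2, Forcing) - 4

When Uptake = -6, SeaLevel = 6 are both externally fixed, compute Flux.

Setting Uptake = -6, SeaLevel = 6 by intervention discards those variables' equations.
Flux = SeaLevel - 3CO2 - 5  [with SeaLevel=6, CO2=-2]  = 7

7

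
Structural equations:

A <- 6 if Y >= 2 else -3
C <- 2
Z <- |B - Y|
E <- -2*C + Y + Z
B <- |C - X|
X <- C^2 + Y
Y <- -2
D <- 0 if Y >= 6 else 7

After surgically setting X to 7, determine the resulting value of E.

The intervention breaks the incoming arrows to X: X <- C^2 + Y no longer applies, and X = 7.
B = |C - X|  [with C=2, X=7]  = 5
Z = |B - Y|  [with B=5, Y=-2]  = 7
E = -2*C + Y + Z  [with C=2, Y=-2, Z=7]  = 1

1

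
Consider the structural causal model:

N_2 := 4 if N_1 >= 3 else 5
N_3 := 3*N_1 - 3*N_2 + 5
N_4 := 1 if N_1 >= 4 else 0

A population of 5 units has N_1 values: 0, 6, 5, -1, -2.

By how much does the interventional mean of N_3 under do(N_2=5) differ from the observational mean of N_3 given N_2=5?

7.8

do(N_2=5) breaks N_2's dependence on N_1. With N_2=5 fixed, N_3 across the units is -10, 8, 5, -13, -16, mean -5.2.
Conditioning on N_2=5 selects the 3 unit(s) with N_1 ∈ {0, -1, -2}. Their N_3 values: -10, -13, -16. Mean = -13.
Difference = -5.2 − (-13) = 7.8.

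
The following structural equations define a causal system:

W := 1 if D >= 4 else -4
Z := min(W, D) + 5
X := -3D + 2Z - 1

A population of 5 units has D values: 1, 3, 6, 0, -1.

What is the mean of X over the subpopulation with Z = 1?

-1.25

E[X|Z=1] averages over only the 4 units with Z=1 (D = 1, 3, 0, -1): X = -2, -8, 1, 4, mean -1.25.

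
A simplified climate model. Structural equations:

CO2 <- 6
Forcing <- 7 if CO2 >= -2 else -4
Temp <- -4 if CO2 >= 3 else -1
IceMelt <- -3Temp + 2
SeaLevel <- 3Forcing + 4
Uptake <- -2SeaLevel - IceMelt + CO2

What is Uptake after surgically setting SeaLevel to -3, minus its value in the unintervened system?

The intervention breaks the incoming arrows to SeaLevel: SeaLevel <- 3Forcing + 4 no longer applies, and SeaLevel = -3.
Temp = -4 if CO2 >= 3 else -1  [with CO2=6]  = -4
IceMelt = -3Temp + 2  [with Temp=-4]  = 14
Uptake = -2SeaLevel - IceMelt + CO2  [with SeaLevel=-3, IceMelt=14, CO2=6]  = -2
Without intervention: Forcing = 7 if CO2 >= -2 else -4  [with CO2=6]  = 7; Temp = -4 if CO2 >= 3 else -1  [with CO2=6]  = -4; IceMelt = -3Temp + 2  [with Temp=-4]  = 14; SeaLevel = 3Forcing + 4  [with Forcing=7]  = 25; Uptake = -2SeaLevel - IceMelt + CO2  [with SeaLevel=25, IceMelt=14, CO2=6]  = -58.
Change = -2 − (-58) = 56.

56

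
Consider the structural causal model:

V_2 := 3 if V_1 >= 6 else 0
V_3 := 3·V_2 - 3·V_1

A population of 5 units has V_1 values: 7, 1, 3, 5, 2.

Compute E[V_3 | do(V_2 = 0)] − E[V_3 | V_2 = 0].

do(V_2=0) breaks V_2's dependence on V_1. With V_2=0 fixed, V_3 across the units is -21, -3, -9, -15, -6, mean -10.8.
E[V_3|V_2=0] averages over only the 4 units with V_2=0 (V_1 = 1, 3, 5, 2): V_3 = -3, -9, -15, -6, mean -8.25.
Difference = -10.8 − (-8.25) = -2.55.

-2.55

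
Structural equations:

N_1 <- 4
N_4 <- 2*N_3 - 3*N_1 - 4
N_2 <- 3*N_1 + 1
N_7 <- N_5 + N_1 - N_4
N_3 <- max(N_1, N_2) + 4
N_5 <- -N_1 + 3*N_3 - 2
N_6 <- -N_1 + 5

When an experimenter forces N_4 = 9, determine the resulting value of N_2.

13

The intervention breaks the incoming arrows to N_4: N_4 <- 2*N_3 - 3*N_1 - 4 no longer applies, and N_4 = 9.
Since N_2 is not a descendant of the intervened variable, it is unaffected.
N_2 = 3*N_1 + 1  [with N_1=4]  = 13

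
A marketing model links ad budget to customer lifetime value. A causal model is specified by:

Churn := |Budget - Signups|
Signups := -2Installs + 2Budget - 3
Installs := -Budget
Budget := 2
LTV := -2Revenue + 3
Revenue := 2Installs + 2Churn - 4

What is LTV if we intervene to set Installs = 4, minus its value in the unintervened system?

-48

Under do(Installs=4), the mechanism Installs := -Budget is discarded; Installs is fixed at 4.
Signups = -2Installs + 2Budget - 3  [with Installs=4, Budget=2]  = -7
Churn = |Budget - Signups|  [with Budget=2, Signups=-7]  = 9
Revenue = 2Installs + 2Churn - 4  [with Installs=4, Churn=9]  = 22
LTV = -2Revenue + 3  [with Revenue=22]  = -41
Without intervention: Installs = -Budget  [with Budget=2]  = -2; Signups = -2Installs + 2Budget - 3  [with Installs=-2, Budget=2]  = 5; Churn = |Budget - Signups|  [with Budget=2, Signups=5]  = 3; Revenue = 2Installs + 2Churn - 4  [with Installs=-2, Churn=3]  = -2; LTV = -2Revenue + 3  [with Revenue=-2]  = 7.
Change = -41 − 7 = -48.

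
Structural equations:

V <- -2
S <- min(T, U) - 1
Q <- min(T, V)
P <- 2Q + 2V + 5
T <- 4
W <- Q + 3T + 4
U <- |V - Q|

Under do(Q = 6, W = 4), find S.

Under do(Q = 6, W = 4), each intervened variable's structural equation is replaced by its fixed value.
U = |V - Q|  [with V=-2, Q=6]  = 8
S = min(T, U) - 1  [with T=4, U=8]  = 3

3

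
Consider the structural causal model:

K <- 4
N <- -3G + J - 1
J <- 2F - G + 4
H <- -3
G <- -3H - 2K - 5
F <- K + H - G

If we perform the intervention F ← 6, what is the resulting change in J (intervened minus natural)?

Intervening sets F = 6 and removes its equation (F <- K + H - G).
G = -3H - 2K - 5  [with H=-3, K=4]  = -4
J = 2F - G + 4  [with F=6, G=-4]  = 20
Without intervention: G = -3H - 2K - 5  [with H=-3, K=4]  = -4; F = K + H - G  [with K=4, H=-3, G=-4]  = 5; J = 2F - G + 4  [with F=5, G=-4]  = 18.
Change = 20 − 18 = 2.

2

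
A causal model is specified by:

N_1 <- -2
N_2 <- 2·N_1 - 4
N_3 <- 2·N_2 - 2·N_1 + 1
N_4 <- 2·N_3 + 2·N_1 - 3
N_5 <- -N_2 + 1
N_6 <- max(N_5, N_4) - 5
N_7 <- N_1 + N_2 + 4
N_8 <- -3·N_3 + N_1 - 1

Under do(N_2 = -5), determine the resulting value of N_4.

-17

Under do(N_2=-5), the mechanism N_2 <- 2·N_1 - 4 is discarded; N_2 is fixed at -5.
N_3 = 2·N_2 - 2·N_1 + 1  [with N_2=-5, N_1=-2]  = -5
N_4 = 2·N_3 + 2·N_1 - 3  [with N_3=-5, N_1=-2]  = -17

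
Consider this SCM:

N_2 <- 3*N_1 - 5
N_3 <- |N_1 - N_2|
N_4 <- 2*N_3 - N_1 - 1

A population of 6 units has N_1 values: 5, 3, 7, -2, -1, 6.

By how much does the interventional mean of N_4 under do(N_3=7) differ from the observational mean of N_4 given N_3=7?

Every unit gets N_3=7 under the intervention. N_4 values become 8, 10, 6, 15, 14, 7; E[N_4|do(N_3=7)] = 10.
Conditioning on N_3=7 selects the 2 unit(s) with N_1 ∈ {-1, 6}. Their N_4 values: 14, 7. Mean = 10.5.
Difference = 10 − 10.5 = -0.5.

-0.5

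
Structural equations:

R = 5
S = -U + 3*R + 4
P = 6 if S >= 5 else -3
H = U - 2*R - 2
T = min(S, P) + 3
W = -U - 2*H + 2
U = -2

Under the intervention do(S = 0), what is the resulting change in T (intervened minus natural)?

-9

The intervention breaks the incoming arrows to S: S = -U + 3*R + 4 no longer applies, and S = 0.
P = 6 if S >= 5 else -3  [with S=0]  = -3
T = min(S, P) + 3  [with S=0, P=-3]  = 0
Without intervention: S = -U + 3*R + 4  [with U=-2, R=5]  = 21; P = 6 if S >= 5 else -3  [with S=21]  = 6; T = min(S, P) + 3  [with S=21, P=6]  = 9.
Change = 0 − 9 = -9.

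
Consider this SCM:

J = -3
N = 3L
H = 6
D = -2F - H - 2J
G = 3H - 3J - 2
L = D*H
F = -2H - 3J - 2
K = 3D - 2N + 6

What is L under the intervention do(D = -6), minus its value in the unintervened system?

Under do(D=-6), the mechanism D = -2F - H - 2J is discarded; D is fixed at -6.
L = D*H  [with D=-6, H=6]  = -36
Without intervention: F = -2H - 3J - 2  [with H=6, J=-3]  = -5; D = -2F - H - 2J  [with F=-5, H=6, J=-3]  = 10; L = D*H  [with D=10, H=6]  = 60.
Change = -36 − 60 = -96.

-96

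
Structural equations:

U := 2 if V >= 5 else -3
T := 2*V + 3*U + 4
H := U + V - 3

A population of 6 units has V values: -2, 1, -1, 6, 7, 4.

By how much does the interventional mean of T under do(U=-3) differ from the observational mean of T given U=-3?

Under do(U=-3), U's equation is replaced by U=-3 for every unit. Per-unit T: -9, -3, -7, 7, 9, 3. Mean = 0.
Conditioning on U=-3 selects the 4 unit(s) with V ∈ {-2, 1, -1, 4}. Their T values: -9, -3, -7, 3. Mean = -4.
Difference = 0 − (-4) = 4.

4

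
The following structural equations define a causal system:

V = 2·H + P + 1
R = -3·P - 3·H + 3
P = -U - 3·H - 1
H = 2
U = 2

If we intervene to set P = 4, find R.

-15

The intervention breaks the incoming arrows to P: P = -U - 3·H - 1 no longer applies, and P = 4.
R = -3·P - 3·H + 3  [with P=4, H=2]  = -15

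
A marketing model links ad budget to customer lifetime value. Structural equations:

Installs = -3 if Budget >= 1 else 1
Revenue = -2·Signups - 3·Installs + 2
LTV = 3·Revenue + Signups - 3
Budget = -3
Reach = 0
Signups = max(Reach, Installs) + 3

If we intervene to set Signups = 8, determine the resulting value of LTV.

Under do(Signups=8), the mechanism Signups = max(Reach, Installs) + 3 is discarded; Signups is fixed at 8.
Installs = -3 if Budget >= 1 else 1  [with Budget=-3]  = 1
Revenue = -2·Signups - 3·Installs + 2  [with Signups=8, Installs=1]  = -17
LTV = 3·Revenue + Signups - 3  [with Revenue=-17, Signups=8]  = -46

-46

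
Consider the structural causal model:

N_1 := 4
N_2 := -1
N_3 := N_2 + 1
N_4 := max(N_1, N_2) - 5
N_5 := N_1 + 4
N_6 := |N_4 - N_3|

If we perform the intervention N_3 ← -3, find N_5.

do(N_3=-3) replaces the equation N_3 := N_2 + 1 with the constant N_3 = -3.
N_5 is not downstream of the intervention, so its value is determined by the original equations.
N_5 = N_1 + 4  [with N_1=4]  = 8

8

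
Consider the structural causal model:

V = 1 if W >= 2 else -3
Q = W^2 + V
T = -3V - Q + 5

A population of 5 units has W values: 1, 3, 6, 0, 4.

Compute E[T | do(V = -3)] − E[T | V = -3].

-11.9

Every unit gets V=-3 under the intervention. T values become 16, 8, -19, 17, 1; E[T|do(V=-3)] = 4.6.
Conditioning on V=-3 selects the 2 unit(s) with W ∈ {1, 0}. Their T values: 16, 17. Mean = 16.5.
Difference = 4.6 − 16.5 = -11.9.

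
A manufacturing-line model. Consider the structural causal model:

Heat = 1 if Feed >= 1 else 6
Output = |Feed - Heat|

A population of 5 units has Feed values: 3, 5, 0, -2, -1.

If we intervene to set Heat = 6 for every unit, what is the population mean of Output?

5

Every unit gets Heat=6 under the intervention. Output values become 3, 1, 6, 8, 7; E[Output|do(Heat=6)] = 5.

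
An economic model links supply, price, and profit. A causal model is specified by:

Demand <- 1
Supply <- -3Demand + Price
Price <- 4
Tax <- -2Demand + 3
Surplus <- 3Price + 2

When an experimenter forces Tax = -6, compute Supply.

1

Under do(Tax=-6), the mechanism Tax <- -2Demand + 3 is discarded; Tax is fixed at -6.
Since Supply is not a descendant of the intervened variable, it is unaffected.
Supply = -3Demand + Price  [with Demand=1, Price=4]  = 1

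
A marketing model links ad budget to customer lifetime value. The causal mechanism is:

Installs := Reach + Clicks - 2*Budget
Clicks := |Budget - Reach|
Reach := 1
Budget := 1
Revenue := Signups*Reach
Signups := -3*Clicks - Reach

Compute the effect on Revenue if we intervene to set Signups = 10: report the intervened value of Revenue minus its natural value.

The intervention breaks the incoming arrows to Signups: Signups := -3*Clicks - Reach no longer applies, and Signups = 10.
Revenue = Signups*Reach  [with Signups=10, Reach=1]  = 10
Without intervention: Clicks = |Budget - Reach|  [with Budget=1, Reach=1]  = 0; Signups = -3*Clicks - Reach  [with Clicks=0, Reach=1]  = -1; Revenue = Signups*Reach  [with Signups=-1, Reach=1]  = -1.
Change = 10 − (-1) = 11.

11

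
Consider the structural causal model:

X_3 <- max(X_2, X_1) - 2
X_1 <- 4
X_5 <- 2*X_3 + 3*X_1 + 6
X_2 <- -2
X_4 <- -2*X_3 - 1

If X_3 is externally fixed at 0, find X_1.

4

Under do(X_3=0), the mechanism X_3 <- max(X_2, X_1) - 2 is discarded; X_3 is fixed at 0.
X_1 is not downstream of the intervention, so its value is determined by the original equations.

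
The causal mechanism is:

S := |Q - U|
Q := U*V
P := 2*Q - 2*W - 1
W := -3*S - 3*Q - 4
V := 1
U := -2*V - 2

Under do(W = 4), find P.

The intervention breaks the incoming arrows to W: W := -3*S - 3*Q - 4 no longer applies, and W = 4.
U = -2*V - 2  [with V=1]  = -4
Q = U*V  [with U=-4, V=1]  = -4
P = 2*Q - 2*W - 1  [with Q=-4, W=4]  = -17

-17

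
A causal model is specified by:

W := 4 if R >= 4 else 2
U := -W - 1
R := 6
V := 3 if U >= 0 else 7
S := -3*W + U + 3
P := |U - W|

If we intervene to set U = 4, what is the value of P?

The intervention breaks the incoming arrows to U: U := -W - 1 no longer applies, and U = 4.
W = 4 if R >= 4 else 2  [with R=6]  = 4
P = |U - W|  [with U=4, W=4]  = 0

0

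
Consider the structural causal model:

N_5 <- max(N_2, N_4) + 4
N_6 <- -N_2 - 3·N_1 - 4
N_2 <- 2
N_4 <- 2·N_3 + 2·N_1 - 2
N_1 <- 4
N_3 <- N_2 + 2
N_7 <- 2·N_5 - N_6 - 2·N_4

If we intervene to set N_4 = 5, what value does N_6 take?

-18

Under do(N_4=5), the mechanism N_4 <- 2·N_3 + 2·N_1 - 2 is discarded; N_4 is fixed at 5.
Since N_6 is not a descendant of the intervened variable, it is unaffected.
N_6 = -N_2 - 3·N_1 - 4  [with N_2=2, N_1=4]  = -18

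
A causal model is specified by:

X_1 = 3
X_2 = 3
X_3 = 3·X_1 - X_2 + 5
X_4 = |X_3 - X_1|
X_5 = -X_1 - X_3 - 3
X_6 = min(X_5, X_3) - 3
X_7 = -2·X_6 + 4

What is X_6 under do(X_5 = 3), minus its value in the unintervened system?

20

The intervention breaks the incoming arrows to X_5: X_5 = -X_1 - X_3 - 3 no longer applies, and X_5 = 3.
X_3 = 3·X_1 - X_2 + 5  [with X_1=3, X_2=3]  = 11
X_6 = min(X_5, X_3) - 3  [with X_5=3, X_3=11]  = 0
Without intervention: X_3 = 3·X_1 - X_2 + 5  [with X_1=3, X_2=3]  = 11; X_5 = -X_1 - X_3 - 3  [with X_1=3, X_3=11]  = -17; X_6 = min(X_5, X_3) - 3  [with X_5=-17, X_3=11]  = -20.
Change = 0 − (-20) = 20.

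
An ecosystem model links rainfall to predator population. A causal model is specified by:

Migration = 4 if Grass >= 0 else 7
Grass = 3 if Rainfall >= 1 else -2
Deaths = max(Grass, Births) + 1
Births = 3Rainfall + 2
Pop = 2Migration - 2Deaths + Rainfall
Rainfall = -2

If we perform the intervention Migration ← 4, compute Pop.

The intervention breaks the incoming arrows to Migration: Migration = 4 if Grass >= 0 else 7 no longer applies, and Migration = 4.
Grass = 3 if Rainfall >= 1 else -2  [with Rainfall=-2]  = -2
Births = 3Rainfall + 2  [with Rainfall=-2]  = -4
Deaths = max(Grass, Births) + 1  [with Grass=-2, Births=-4]  = -1
Pop = 2Migration - 2Deaths + Rainfall  [with Migration=4, Deaths=-1, Rainfall=-2]  = 8

8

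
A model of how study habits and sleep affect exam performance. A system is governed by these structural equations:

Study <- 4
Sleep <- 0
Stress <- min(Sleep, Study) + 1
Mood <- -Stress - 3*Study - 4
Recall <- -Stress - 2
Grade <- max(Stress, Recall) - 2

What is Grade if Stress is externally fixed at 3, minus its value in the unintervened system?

The intervention breaks the incoming arrows to Stress: Stress <- min(Sleep, Study) + 1 no longer applies, and Stress = 3.
Recall = -Stress - 2  [with Stress=3]  = -5
Grade = max(Stress, Recall) - 2  [with Stress=3, Recall=-5]  = 1
Without intervention: Stress = min(Sleep, Study) + 1  [with Sleep=0, Study=4]  = 1; Recall = -Stress - 2  [with Stress=1]  = -3; Grade = max(Stress, Recall) - 2  [with Stress=1, Recall=-3]  = -1.
Change = 1 − (-1) = 2.

2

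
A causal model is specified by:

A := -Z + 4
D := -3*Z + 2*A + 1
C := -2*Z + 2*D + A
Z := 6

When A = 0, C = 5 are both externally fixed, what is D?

The joint intervention fixes A = 0, C = 5, removing each variable's own equation.
D = -3*Z + 2*A + 1  [with Z=6, A=0]  = -17

-17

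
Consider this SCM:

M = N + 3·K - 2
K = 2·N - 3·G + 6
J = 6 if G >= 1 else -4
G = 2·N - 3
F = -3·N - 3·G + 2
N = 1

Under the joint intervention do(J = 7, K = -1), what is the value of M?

The joint intervention fixes J = 7, K = -1, removing each variable's own equation.
M = N + 3·K - 2  [with N=1, K=-1]  = -4

-4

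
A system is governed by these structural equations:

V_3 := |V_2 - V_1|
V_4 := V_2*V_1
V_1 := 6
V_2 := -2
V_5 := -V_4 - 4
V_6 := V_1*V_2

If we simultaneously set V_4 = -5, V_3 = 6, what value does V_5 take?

1

The joint intervention fixes V_4 = -5, V_3 = 6, removing each variable's own equation.
V_5 = -V_4 - 4  [with V_4=-5]  = 1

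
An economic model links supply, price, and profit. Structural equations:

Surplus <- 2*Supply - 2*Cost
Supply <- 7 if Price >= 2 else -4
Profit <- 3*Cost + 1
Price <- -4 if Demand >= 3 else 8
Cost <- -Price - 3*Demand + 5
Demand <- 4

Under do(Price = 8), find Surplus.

Under do(Price=8), the mechanism Price <- -4 if Demand >= 3 else 8 is discarded; Price is fixed at 8.
Supply = 7 if Price >= 2 else -4  [with Price=8]  = 7
Cost = -Price - 3*Demand + 5  [with Price=8, Demand=4]  = -15
Surplus = 2*Supply - 2*Cost  [with Supply=7, Cost=-15]  = 44

44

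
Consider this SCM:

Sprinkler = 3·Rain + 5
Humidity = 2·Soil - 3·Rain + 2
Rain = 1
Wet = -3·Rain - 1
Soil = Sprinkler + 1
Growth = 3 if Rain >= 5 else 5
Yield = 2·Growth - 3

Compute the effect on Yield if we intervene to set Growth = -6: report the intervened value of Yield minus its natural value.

Under do(Growth=-6), the mechanism Growth = 3 if Rain >= 5 else 5 is discarded; Growth is fixed at -6.
Yield = 2·Growth - 3  [with Growth=-6]  = -15
Without intervention: Growth = 3 if Rain >= 5 else 5  [with Rain=1]  = 5; Yield = 2·Growth - 3  [with Growth=5]  = 7.
Change = -15 − 7 = -22.

-22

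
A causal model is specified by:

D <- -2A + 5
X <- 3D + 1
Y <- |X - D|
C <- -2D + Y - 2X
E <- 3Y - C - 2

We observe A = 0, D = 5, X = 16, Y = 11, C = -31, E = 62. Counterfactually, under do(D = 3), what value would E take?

38

Under do(D=3), the mechanism D <- -2A + 5 is discarded; D is fixed at 3.
X = 3D + 1  [with D=3]  = 10
Y = |X - D|  [with X=10, D=3]  = 7
C = -2D + Y - 2X  [with D=3, Y=7, X=10]  = -19
E = 3Y - C - 2  [with Y=7, C=-19]  = 38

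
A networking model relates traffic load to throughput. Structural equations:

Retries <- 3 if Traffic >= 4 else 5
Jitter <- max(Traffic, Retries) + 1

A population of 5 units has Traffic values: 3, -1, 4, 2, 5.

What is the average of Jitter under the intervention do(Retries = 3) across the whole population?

4.6

Every unit gets Retries=3 under the intervention. Jitter values become 4, 4, 5, 4, 6; E[Jitter|do(Retries=3)] = 4.6.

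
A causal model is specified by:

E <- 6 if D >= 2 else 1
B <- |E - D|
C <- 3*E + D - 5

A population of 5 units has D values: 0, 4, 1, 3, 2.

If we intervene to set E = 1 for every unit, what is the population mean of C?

Under do(E=1), E's equation is replaced by E=1 for every unit. Per-unit C: -2, 2, -1, 1, 0. Mean = 0.

0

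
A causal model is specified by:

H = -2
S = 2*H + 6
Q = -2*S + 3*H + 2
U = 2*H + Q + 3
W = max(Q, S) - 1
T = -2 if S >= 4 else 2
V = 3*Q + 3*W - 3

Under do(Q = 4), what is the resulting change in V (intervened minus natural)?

42

The intervention breaks the incoming arrows to Q: Q = -2*S + 3*H + 2 no longer applies, and Q = 4.
S = 2*H + 6  [with H=-2]  = 2
W = max(Q, S) - 1  [with Q=4, S=2]  = 3
V = 3*Q + 3*W - 3  [with Q=4, W=3]  = 18
Without intervention: S = 2*H + 6  [with H=-2]  = 2; Q = -2*S + 3*H + 2  [with S=2, H=-2]  = -8; W = max(Q, S) - 1  [with Q=-8, S=2]  = 1; V = 3*Q + 3*W - 3  [with Q=-8, W=1]  = -24.
Change = 18 − (-24) = 42.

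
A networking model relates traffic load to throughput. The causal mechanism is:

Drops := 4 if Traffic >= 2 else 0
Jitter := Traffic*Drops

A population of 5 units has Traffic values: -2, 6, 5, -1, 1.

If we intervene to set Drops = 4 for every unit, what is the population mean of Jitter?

Every unit gets Drops=4 under the intervention. Jitter values become -8, 24, 20, -4, 4; E[Jitter|do(Drops=4)] = 7.2.

7.2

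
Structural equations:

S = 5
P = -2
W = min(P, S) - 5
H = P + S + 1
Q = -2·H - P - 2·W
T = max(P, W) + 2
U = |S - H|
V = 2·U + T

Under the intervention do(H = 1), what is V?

do(H=1) replaces the equation H = P + S + 1 with the constant H = 1.
W = min(P, S) - 5  [with P=-2, S=5]  = -7
T = max(P, W) + 2  [with P=-2, W=-7]  = 0
U = |S - H|  [with S=5, H=1]  = 4
V = 2·U + T  [with U=4, T=0]  = 8

8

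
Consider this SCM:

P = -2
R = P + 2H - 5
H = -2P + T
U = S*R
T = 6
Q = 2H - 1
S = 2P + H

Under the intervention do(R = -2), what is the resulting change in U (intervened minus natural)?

Under do(R=-2), the mechanism R = P + 2H - 5 is discarded; R is fixed at -2.
H = -2P + T  [with P=-2, T=6]  = 10
S = 2P + H  [with P=-2, H=10]  = 6
U = S*R  [with S=6, R=-2]  = -12
Without intervention: H = -2P + T  [with P=-2, T=6]  = 10; S = 2P + H  [with P=-2, H=10]  = 6; R = P + 2H - 5  [with P=-2, H=10]  = 13; U = S*R  [with S=6, R=13]  = 78.
Change = -12 − 78 = -90.

-90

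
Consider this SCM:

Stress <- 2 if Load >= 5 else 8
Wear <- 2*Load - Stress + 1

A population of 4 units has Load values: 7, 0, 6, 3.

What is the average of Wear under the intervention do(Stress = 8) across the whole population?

1

Under do(Stress=8), Stress's equation is replaced by Stress=8 for every unit. Per-unit Wear: 7, -7, 5, -1. Mean = 1.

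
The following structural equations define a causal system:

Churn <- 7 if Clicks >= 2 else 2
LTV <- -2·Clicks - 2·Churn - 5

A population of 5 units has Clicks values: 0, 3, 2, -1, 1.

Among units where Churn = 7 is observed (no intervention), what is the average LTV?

Conditioning on Churn=7 selects the 2 unit(s) with Clicks ∈ {3, 2}. Their LTV values: -25, -23. Mean = -24.

-24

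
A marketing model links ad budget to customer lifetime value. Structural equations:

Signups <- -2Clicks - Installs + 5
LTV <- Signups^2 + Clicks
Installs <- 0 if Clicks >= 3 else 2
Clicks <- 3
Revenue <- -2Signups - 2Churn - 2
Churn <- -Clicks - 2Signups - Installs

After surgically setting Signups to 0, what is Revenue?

do(Signups=0) replaces the equation Signups <- -2Clicks - Installs + 5 with the constant Signups = 0.
Installs = 0 if Clicks >= 3 else 2  [with Clicks=3]  = 0
Churn = -Clicks - 2Signups - Installs  [with Clicks=3, Signups=0, Installs=0]  = -3
Revenue = -2Signups - 2Churn - 2  [with Signups=0, Churn=-3]  = 4

4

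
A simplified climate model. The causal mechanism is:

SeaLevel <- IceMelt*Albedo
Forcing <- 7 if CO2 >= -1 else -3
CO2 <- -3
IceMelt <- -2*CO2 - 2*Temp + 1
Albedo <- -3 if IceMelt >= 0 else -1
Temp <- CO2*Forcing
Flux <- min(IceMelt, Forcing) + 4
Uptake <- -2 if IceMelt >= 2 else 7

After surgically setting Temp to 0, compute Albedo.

-3

do(Temp=0) replaces the equation Temp <- CO2*Forcing with the constant Temp = 0.
IceMelt = -2*CO2 - 2*Temp + 1  [with CO2=-3, Temp=0]  = 7
Albedo = -3 if IceMelt >= 0 else -1  [with IceMelt=7]  = -3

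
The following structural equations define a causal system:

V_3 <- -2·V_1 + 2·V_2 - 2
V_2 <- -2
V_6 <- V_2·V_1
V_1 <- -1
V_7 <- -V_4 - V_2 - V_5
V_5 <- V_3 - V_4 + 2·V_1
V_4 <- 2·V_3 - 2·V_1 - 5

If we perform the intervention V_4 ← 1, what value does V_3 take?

Under do(V_4=1), the mechanism V_4 <- 2·V_3 - 2·V_1 - 5 is discarded; V_4 is fixed at 1.
Since V_3 is not a descendant of the intervened variable, it is unaffected.
V_3 = -2·V_1 + 2·V_2 - 2  [with V_1=-1, V_2=-2]  = -4

-4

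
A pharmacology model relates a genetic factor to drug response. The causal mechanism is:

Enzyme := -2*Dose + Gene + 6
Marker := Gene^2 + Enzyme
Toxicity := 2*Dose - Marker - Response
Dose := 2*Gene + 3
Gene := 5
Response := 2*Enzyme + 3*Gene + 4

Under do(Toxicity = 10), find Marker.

do(Toxicity=10) replaces the equation Toxicity := 2*Dose - Marker - Response with the constant Toxicity = 10.
No directed path runs from Toxicity to Marker, so Marker keeps its natural value.
Dose = 2*Gene + 3  [with Gene=5]  = 13
Enzyme = -2*Dose + Gene + 6  [with Dose=13, Gene=5]  = -15
Marker = Gene^2 + Enzyme  [with Gene=5, Enzyme=-15]  = 10

10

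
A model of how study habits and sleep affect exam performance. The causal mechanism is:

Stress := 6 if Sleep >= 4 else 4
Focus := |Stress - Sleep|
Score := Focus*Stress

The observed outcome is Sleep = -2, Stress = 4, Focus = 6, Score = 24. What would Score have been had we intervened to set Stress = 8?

Under do(Stress=8), the mechanism Stress := 6 if Sleep >= 4 else 4 is discarded; Stress is fixed at 8.
Focus = |Stress - Sleep|  [with Stress=8, Sleep=-2]  = 10
Score = Focus*Stress  [with Focus=10, Stress=8]  = 80

80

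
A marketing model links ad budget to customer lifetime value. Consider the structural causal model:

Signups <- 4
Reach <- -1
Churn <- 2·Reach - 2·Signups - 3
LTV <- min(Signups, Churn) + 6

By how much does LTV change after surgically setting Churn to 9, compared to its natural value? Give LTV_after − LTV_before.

17

The intervention breaks the incoming arrows to Churn: Churn <- 2·Reach - 2·Signups - 3 no longer applies, and Churn = 9.
LTV = min(Signups, Churn) + 6  [with Signups=4, Churn=9]  = 10
Without intervention: Churn = 2·Reach - 2·Signups - 3  [with Reach=-1, Signups=4]  = -13; LTV = min(Signups, Churn) + 6  [with Signups=4, Churn=-13]  = -7.
Change = 10 − (-7) = 17.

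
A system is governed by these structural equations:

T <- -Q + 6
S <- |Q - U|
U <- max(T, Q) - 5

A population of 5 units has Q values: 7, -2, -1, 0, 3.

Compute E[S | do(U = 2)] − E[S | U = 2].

-1

Under do(U=2), U's equation is replaced by U=2 for every unit. Per-unit S: 5, 4, 3, 2, 1. Mean = 3.
Observing U=2 restricts to units where U's equation naturally yields 2: Q ∈ {7, -1}. In that subpopulation S = 5, 3, mean 4.
Difference = 3 − 4 = -1.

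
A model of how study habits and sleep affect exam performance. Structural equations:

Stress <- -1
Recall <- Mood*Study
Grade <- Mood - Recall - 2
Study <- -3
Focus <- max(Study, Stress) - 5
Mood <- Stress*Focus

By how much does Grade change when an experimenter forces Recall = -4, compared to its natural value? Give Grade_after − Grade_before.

The intervention breaks the incoming arrows to Recall: Recall <- Mood*Study no longer applies, and Recall = -4.
Focus = max(Study, Stress) - 5  [with Study=-3, Stress=-1]  = -6
Mood = Stress*Focus  [with Stress=-1, Focus=-6]  = 6
Grade = Mood - Recall - 2  [with Mood=6, Recall=-4]  = 8
Without intervention: Focus = max(Study, Stress) - 5  [with Study=-3, Stress=-1]  = -6; Mood = Stress*Focus  [with Stress=-1, Focus=-6]  = 6; Recall = Mood*Study  [with Mood=6, Study=-3]  = -18; Grade = Mood - Recall - 2  [with Mood=6, Recall=-18]  = 22.
Change = 8 − 22 = -14.

-14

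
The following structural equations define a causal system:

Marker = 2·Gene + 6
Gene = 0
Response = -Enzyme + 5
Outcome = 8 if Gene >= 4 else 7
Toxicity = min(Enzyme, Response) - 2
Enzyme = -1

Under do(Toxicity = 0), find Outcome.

7

The intervention breaks the incoming arrows to Toxicity: Toxicity = min(Enzyme, Response) - 2 no longer applies, and Toxicity = 0.
Since Outcome is not a descendant of the intervened variable, it is unaffected.
Outcome = 8 if Gene >= 4 else 7  [with Gene=0]  = 7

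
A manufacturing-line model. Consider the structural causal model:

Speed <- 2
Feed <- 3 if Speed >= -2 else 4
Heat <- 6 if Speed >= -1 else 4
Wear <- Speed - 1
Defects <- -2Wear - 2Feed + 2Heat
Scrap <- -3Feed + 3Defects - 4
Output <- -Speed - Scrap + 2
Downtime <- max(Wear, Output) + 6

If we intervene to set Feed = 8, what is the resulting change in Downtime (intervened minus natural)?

45

do(Feed=8) replaces the equation Feed <- 3 if Speed >= -2 else 4 with the constant Feed = 8.
Heat = 6 if Speed >= -1 else 4  [with Speed=2]  = 6
Wear = Speed - 1  [with Speed=2]  = 1
Defects = -2Wear - 2Feed + 2Heat  [with Wear=1, Feed=8, Heat=6]  = -6
Scrap = -3Feed + 3Defects - 4  [with Feed=8, Defects=-6]  = -46
Output = -Speed - Scrap + 2  [with Speed=2, Scrap=-46]  = 46
Downtime = max(Wear, Output) + 6  [with Wear=1, Output=46]  = 52
Without intervention: Feed = 3 if Speed >= -2 else 4  [with Speed=2]  = 3; Heat = 6 if Speed >= -1 else 4  [with Speed=2]  = 6; Wear = Speed - 1  [with Speed=2]  = 1; Defects = -2Wear - 2Feed + 2Heat  [with Wear=1, Feed=3, Heat=6]  = 4; Scrap = -3Feed + 3Defects - 4  [with Feed=3, Defects=4]  = -1; Output = -Speed - Scrap + 2  [with Speed=2, Scrap=-1]  = 1; Downtime = max(Wear, Output) + 6  [with Wear=1, Output=1]  = 7.
Change = 52 − 7 = 45.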